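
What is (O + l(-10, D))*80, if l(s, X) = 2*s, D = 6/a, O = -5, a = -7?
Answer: -2000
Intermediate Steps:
D = -6/7 (D = 6/(-7) = 6*(-⅐) = -6/7 ≈ -0.85714)
(O + l(-10, D))*80 = (-5 + 2*(-10))*80 = (-5 - 20)*80 = -25*80 = -2000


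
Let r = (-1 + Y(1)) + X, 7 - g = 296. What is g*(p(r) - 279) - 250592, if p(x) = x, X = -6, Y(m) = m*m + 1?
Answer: -168516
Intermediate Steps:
g = -289 (g = 7 - 1*296 = 7 - 296 = -289)
Y(m) = 1 + m² (Y(m) = m² + 1 = 1 + m²)
r = -5 (r = (-1 + (1 + 1²)) - 6 = (-1 + (1 + 1)) - 6 = (-1 + 2) - 6 = 1 - 6 = -5)
g*(p(r) - 279) - 250592 = -289*(-5 - 279) - 250592 = -289*(-284) - 250592 = 82076 - 250592 = -168516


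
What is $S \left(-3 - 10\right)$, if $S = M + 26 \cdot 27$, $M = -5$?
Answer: $-9061$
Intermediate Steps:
$S = 697$ ($S = -5 + 26 \cdot 27 = -5 + 702 = 697$)
$S \left(-3 - 10\right) = 697 \left(-3 - 10\right) = 697 \left(-13\right) = -9061$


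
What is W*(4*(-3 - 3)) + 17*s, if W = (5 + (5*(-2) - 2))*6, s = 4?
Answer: 1076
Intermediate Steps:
W = -42 (W = (5 + (-10 - 2))*6 = (5 - 12)*6 = -7*6 = -42)
W*(4*(-3 - 3)) + 17*s = -168*(-3 - 3) + 17*4 = -168*(-6) + 68 = -42*(-24) + 68 = 1008 + 68 = 1076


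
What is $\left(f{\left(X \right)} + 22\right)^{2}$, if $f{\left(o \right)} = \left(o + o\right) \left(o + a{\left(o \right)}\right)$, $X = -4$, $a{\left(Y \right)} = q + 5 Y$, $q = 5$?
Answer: $30276$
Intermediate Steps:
$a{\left(Y \right)} = 5 + 5 Y$
$f{\left(o \right)} = 2 o \left(5 + 6 o\right)$ ($f{\left(o \right)} = \left(o + o\right) \left(o + \left(5 + 5 o\right)\right) = 2 o \left(5 + 6 o\right)$)
$\left(f{\left(X \right)} + 22\right)^{2} = \left(2 \left(-4\right) \left(5 + 6 \left(-4\right)\right) + 22\right)^{2} = \left(2 \left(-4\right) \left(5 - 24\right) + 22\right)^{2} = \left(2 \left(-4\right) \left(-19\right) + 22\right)^{2} = \left(152 + 22\right)^{2} = 174^{2} = 30276$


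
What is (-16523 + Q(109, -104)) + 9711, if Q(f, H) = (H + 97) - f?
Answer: -6928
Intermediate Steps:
Q(f, H) = 97 + H - f (Q(f, H) = (97 + H) - f = 97 + H - f)
(-16523 + Q(109, -104)) + 9711 = (-16523 + (97 - 104 - 1*109)) + 9711 = (-16523 + (97 - 104 - 109)) + 9711 = (-16523 - 116) + 9711 = -16639 + 9711 = -6928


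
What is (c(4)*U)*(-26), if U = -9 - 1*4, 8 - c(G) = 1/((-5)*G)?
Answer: 27209/10 ≈ 2720.9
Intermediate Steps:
c(G) = 8 + 1/(5*G) (c(G) = 8 - 1/((-5)*G) = 8 - (-1)/(5*G) = 8 + 1/(5*G))
U = -13 (U = -9 - 4 = -13)
(c(4)*U)*(-26) = ((8 + (⅕)/4)*(-13))*(-26) = ((8 + (⅕)*(¼))*(-13))*(-26) = ((8 + 1/20)*(-13))*(-26) = ((161/20)*(-13))*(-26) = -2093/20*(-26) = 27209/10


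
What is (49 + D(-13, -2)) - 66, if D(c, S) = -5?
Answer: -22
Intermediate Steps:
(49 + D(-13, -2)) - 66 = (49 - 5) - 66 = 44 - 66 = -22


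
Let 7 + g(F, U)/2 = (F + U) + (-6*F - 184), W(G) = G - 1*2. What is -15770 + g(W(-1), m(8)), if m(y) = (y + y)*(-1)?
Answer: -16154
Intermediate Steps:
W(G) = -2 + G (W(G) = G - 2 = -2 + G)
m(y) = -2*y (m(y) = (2*y)*(-1) = -2*y)
g(F, U) = -382 - 10*F + 2*U (g(F, U) = -14 + 2*((F + U) + (-6*F - 184)) = -14 + 2*((F + U) + (-184 - 6*F)) = -14 + 2*(-184 + U - 5*F) = -14 + (-368 - 10*F + 2*U) = -382 - 10*F + 2*U)
-15770 + g(W(-1), m(8)) = -15770 + (-382 - 10*(-2 - 1) + 2*(-2*8)) = -15770 + (-382 - 10*(-3) + 2*(-16)) = -15770 + (-382 + 30 - 32) = -15770 - 384 = -16154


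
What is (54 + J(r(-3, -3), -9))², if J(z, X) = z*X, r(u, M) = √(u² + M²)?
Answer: 4374 - 2916*√2 ≈ 250.15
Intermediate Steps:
r(u, M) = √(M² + u²)
J(z, X) = X*z
(54 + J(r(-3, -3), -9))² = (54 - 9*√((-3)² + (-3)²))² = (54 - 9*√(9 + 9))² = (54 - 27*√2)²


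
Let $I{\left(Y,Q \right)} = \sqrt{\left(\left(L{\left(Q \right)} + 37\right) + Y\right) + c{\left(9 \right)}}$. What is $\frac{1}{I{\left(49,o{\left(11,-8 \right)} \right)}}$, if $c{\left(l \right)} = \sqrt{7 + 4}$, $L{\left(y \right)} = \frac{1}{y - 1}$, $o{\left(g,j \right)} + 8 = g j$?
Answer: $\frac{\sqrt{97}}{\sqrt{8341 + 97 \sqrt{11}}} \approx 0.10582$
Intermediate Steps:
$o{\left(g,j \right)} = -8 + g j$
$L{\left(y \right)} = \frac{1}{-1 + y}$
$c{\left(l \right)} = \sqrt{11}$
$I{\left(Y,Q \right)} = \sqrt{37 + Y + \sqrt{11} + \frac{1}{-1 + Q}}$ ($I{\left(Y,Q \right)} = \sqrt{\left(\left(\frac{1}{-1 + Q} + 37\right) + Y\right) + \sqrt{11}} = \sqrt{\left(\left(37 + \frac{1}{-1 + Q}\right) + Y\right) + \sqrt{11}} = \sqrt{\left(37 + Y + \frac{1}{-1 + Q}\right) + \sqrt{11}} = \sqrt{37 + Y + \sqrt{11} + \frac{1}{-1 + Q}}$)
$\frac{1}{I{\left(49,o{\left(11,-8 \right)} \right)}} = \frac{1}{\sqrt{\frac{1 + \left(-1 + \left(-8 + 11 \left(-8\right)\right)\right) \left(37 + 49 + \sqrt{11}\right)}{-1 + \left(-8 + 11 \left(-8\right)\right)}}} = \frac{1}{\sqrt{\frac{1 + \left(-1 - 96\right) \left(86 + \sqrt{11}\right)}{-1 - 96}}} = \frac{1}{\sqrt{\frac{1 - 97 \left(86 + \sqrt{11}\right)}{-97}}} = \frac{1}{\sqrt{- \frac{1 - \left(8342 + 97 \sqrt{11}\right)}{97}}} = \frac{1}{\sqrt{- \frac{-8341 - 97 \sqrt{11}}{97}}} = \frac{1}{\sqrt{\frac{8341}{97} + \sqrt{11}}}$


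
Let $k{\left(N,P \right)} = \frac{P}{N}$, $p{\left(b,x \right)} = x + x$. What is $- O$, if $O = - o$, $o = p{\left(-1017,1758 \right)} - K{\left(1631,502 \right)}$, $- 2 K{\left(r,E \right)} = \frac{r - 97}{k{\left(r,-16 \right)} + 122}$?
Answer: $\frac{700815433}{198966} \approx 3522.3$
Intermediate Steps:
$p{\left(b,x \right)} = 2 x$
$K{\left(r,E \right)} = - \frac{-97 + r}{2 \left(122 - \frac{16}{r}\right)}$ ($K{\left(r,E \right)} = - \frac{\left(r - 97\right) \frac{1}{- \frac{16}{r} + 122}}{2} = - \frac{\left(-97 + r\right) \frac{1}{122 - \frac{16}{r}}}{2} = - \frac{\frac{1}{122 - \frac{16}{r}} \left(-97 + r\right)}{2} = - \frac{-97 + r}{2 \left(122 - \frac{16}{r}\right)}$)
$o = \frac{700815433}{198966}$ ($o = 2 \cdot 1758 - \frac{1}{4} \cdot 1631 \frac{1}{-8 + 61 \cdot 1631} \left(97 - 1631\right) = 3516 - \frac{1}{4} \cdot 1631 \frac{1}{-8 + 99491} \left(97 - 1631\right) = 3516 - \frac{1}{4} \cdot 1631 \cdot \frac{1}{99483} \left(-1534\right) = 3516 - - \frac{1250977}{198966} = 3516 + \frac{1250977}{198966} = \frac{700815433}{198966} \approx 3522.3$)
$O = - \frac{700815433}{198966}$ ($O = \left(-1\right) \frac{700815433}{198966} = - \frac{700815433}{198966} \approx -3522.3$)
$- O = \left(-1\right) \left(- \frac{700815433}{198966}\right) = \frac{700815433}{198966}$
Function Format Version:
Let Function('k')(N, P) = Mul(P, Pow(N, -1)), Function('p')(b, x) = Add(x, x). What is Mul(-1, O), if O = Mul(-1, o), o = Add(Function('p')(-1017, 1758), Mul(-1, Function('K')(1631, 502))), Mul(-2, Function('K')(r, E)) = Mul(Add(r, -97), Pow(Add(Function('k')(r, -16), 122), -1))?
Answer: Rational(700815433, 198966) ≈ 3522.3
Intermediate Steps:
Function('p')(b, x) = Mul(2, x)
Function('K')(r, E) = Mul(Rational(-1, 2), Pow(Add(122, Mul(-16, Pow(r, -1))), -1), Add(-97, r)) (Function('K')(r, E) = Mul(Rational(-1, 2), Mul(Add(r, -97), Pow(Add(Mul(-16, Pow(r, -1)), 122), -1))) = Mul(Rational(-1, 2), Mul(Add(-97, r), Pow(Add(122, Mul(-16, Pow(r, -1))), -1))) = Mul(Rational(-1, 2), Mul(Pow(Add(122, Mul(-16, Pow(r, -1))), -1), Add(-97, r))) = Mul(Rational(-1, 2), Pow(Add(122, Mul(-16, Pow(r, -1))), -1), Add(-97, r)))
o = Rational(700815433, 198966) (o = Add(Mul(2, 1758), Mul(-1, Mul(Rational(1, 4), 1631, Pow(Add(-8, Mul(61, 1631)), -1), Add(97, Mul(-1, 1631))))) = Add(3516, Mul(-1, Mul(Rational(1, 4), 1631, Pow(Add(-8, 99491), -1), Add(97, -1631)))) = Add(3516, Mul(-1, Mul(Rational(1, 4), 1631, Pow(99483, -1), -1534))) = Add(3516, Mul(-1, Mul(Rational(1, 4), 1631, Rational(1, 99483), -1534))) = Add(3516, Mul(-1, Rational(-1250977, 198966))) = Add(3516, Rational(1250977, 198966)) = Rational(700815433, 198966) ≈ 3522.3)
O = Rational(-700815433, 198966) (O = Mul(-1, Rational(700815433, 198966)) = Rational(-700815433, 198966) ≈ -3522.3)
Mul(-1, O) = Mul(-1, Rational(-700815433, 198966)) = Rational(700815433, 198966)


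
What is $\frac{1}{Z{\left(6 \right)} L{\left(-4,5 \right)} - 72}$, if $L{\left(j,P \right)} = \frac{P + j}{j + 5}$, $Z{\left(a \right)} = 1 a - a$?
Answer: $- \frac{1}{72} \approx -0.013889$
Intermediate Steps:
$Z{\left(a \right)} = 0$ ($Z{\left(a \right)} = a - a = 0$)
$L{\left(j,P \right)} = \frac{P + j}{5 + j}$
$\frac{1}{Z{\left(6 \right)} L{\left(-4,5 \right)} - 72} = \frac{1}{0 \frac{5 - 4}{5 - 4} - 72} = \frac{1}{0 \cdot 1^{-1} \cdot 1 - 72} = \frac{1}{0 \cdot 1 \cdot 1 - 72} = \frac{1}{0 \cdot 1 - 72} = \frac{1}{0 - 72} = \frac{1}{-72} = - \frac{1}{72}$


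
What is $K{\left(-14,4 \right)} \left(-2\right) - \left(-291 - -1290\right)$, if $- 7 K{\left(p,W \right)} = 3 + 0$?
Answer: $- \frac{6987}{7} \approx -998.14$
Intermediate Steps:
$K{\left(p,W \right)} = - \frac{3}{7}$ ($K{\left(p,W \right)} = - \frac{3 + 0}{7} = \left(- \frac{1}{7}\right) 3 = - \frac{3}{7}$)
$K{\left(-14,4 \right)} \left(-2\right) - \left(-291 - -1290\right) = \left(- \frac{3}{7}\right) \left(-2\right) - \left(-291 - -1290\right) = \frac{6}{7} - \left(-291 + 1290\right) = \frac{6}{7} - 999 = - \frac{6987}{7}$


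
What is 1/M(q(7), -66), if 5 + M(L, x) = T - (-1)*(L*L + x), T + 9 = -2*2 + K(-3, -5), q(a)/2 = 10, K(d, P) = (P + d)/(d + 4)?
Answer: 1/308 ≈ 0.0032468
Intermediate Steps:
K(d, P) = (P + d)/(4 + d)
q(a) = 20 (q(a) = 2*10 = 20)
T = -21 (T = -9 + (-2*2 + (-5 - 3)/(4 - 3)) = -9 + (-4 - 8/1) = -9 + (-4 + 1*(-8)) = -9 + (-4 - 8) = -9 - 12 = -21)
M(L, x) = -26 + x + L² (M(L, x) = -5 + (-21 - (-1)*(L*L + x)) = -5 + (-21 - (-1)*(L² + x)) = -5 + (-21 - (-1)*(x + L²)) = -5 + (-21 - (-x - L²)) = -5 + (-21 + (x + L²)) = -5 + (-21 + x + L²) = -26 + x + L²)
1/M(q(7), -66) = 1/(-26 - 66 + 20²) = 1/(-26 - 66 + 400) = 1/308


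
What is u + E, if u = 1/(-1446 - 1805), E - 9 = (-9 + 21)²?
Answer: 497402/3251 ≈ 153.00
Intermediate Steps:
E = 153 (E = 9 + (-9 + 21)² = 9 + 12² = 9 + 144 = 153)
u = -1/3251 (u = 1/(-3251) = -1/3251 ≈ -0.00030760)
u + E = -1/3251 + 153 = 497402/3251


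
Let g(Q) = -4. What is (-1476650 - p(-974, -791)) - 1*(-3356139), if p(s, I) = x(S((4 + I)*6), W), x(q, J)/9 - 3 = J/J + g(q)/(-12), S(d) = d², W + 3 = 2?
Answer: 1879450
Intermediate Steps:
W = -1 (W = -3 + 2 = -1)
x(q, J) = 39 (x(q, J) = 27 + 9*(J/J - 4/(-12)) = 27 + 9*(1 - 4*(-1/12)) = 27 + 9*(1 + ⅓) = 27 + 9*(4/3) = 27 + 12 = 39)
p(s, I) = 39
(-1476650 - p(-974, -791)) - 1*(-3356139) = (-1476650 - 1*39) - 1*(-3356139) = (-1476650 - 39) + 3356139 = -1476689 + 3356139 = 1879450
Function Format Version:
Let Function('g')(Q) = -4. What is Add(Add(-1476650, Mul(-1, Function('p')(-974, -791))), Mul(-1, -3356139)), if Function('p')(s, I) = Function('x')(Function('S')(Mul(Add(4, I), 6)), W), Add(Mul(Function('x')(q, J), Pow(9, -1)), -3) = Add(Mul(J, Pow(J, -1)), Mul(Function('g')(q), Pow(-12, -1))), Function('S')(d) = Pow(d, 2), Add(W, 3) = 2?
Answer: 1879450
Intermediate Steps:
W = -1 (W = Add(-3, 2) = -1)
Function('x')(q, J) = 39 (Function('x')(q, J) = Add(27, Mul(9, Add(Mul(J, Pow(J, -1)), Mul(-4, Pow(-12, -1))))) = Add(27, Mul(9, Add(1, Mul(-4, Rational(-1, 12))))) = Add(27, Mul(9, Add(1, Rational(1, 3)))) = Add(27, Mul(9, Rational(4, 3))) = Add(27, 12) = 39)
Function('p')(s, I) = 39
Add(Add(-1476650, Mul(-1, Function('p')(-974, -791))), Mul(-1, -3356139)) = Add(Add(-1476650, Mul(-1, 39)), Mul(-1, -3356139)) = Add(Add(-1476650, -39), 3356139) = Add(-1476689, 3356139) = 1879450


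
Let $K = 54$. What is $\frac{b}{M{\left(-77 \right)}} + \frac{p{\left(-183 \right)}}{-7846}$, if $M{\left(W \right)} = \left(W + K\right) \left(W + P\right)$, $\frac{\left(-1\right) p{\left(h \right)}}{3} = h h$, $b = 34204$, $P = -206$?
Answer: $\frac{922304287}{51069614} \approx 18.06$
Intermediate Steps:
$p{\left(h \right)} = - 3 h^{2}$ ($p{\left(h \right)} = - 3 h h = - 3 h^{2}$)
$M{\left(W \right)} = \left(-206 + W\right) \left(54 + W\right)$ ($M{\left(W \right)} = \left(W + 54\right) \left(W - 206\right) = \left(54 + W\right) \left(-206 + W\right) = \left(-206 + W\right) \left(54 + W\right)$)
$\frac{b}{M{\left(-77 \right)}} + \frac{p{\left(-183 \right)}}{-7846} = \frac{34204}{-11124 + \left(-77\right)^{2} - -11704} + \frac{\left(-3\right) \left(-183\right)^{2}}{-7846} = \frac{34204}{-11124 + 5929 + 11704} + \left(-3\right) 33489 \left(- \frac{1}{7846}\right) = \frac{34204}{6509} - - \frac{100467}{7846} = 34204 \cdot \frac{1}{6509} + \frac{100467}{7846} = \frac{34204}{6509} + \frac{100467}{7846} = \frac{922304287}{51069614}$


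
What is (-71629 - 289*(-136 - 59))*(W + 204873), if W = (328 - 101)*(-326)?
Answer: -1998923654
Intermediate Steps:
W = -74002 (W = 227*(-326) = -74002)
(-71629 - 289*(-136 - 59))*(W + 204873) = (-71629 - 289*(-136 - 59))*(-74002 + 204873) = (-71629 - 289*(-195))*130871 = (-71629 + 56355)*130871 = -15274*130871 = -1998923654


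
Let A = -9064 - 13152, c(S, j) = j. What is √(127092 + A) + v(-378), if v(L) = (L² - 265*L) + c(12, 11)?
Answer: 243065 + 2*√26219 ≈ 2.4339e+5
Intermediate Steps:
v(L) = 11 + L² - 265*L (v(L) = (L² - 265*L) + 11 = 11 + L² - 265*L)
A = -22216
√(127092 + A) + v(-378) = √(127092 - 22216) + (11 + (-378)² - 265*(-378)) = √104876 + (11 + 142884 + 100170) = 2*√26219 + 243065 = 243065 + 2*√26219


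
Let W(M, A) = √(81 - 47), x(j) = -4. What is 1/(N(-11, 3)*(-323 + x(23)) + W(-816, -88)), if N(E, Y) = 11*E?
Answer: 39567/1565547455 - √34/1565547455 ≈ 2.5270e-5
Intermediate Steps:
W(M, A) = √34
1/(N(-11, 3)*(-323 + x(23)) + W(-816, -88)) = 1/((11*(-11))*(-323 - 4) + √34) = 1/(-121*(-327) + √34) = 1/(39567 + √34)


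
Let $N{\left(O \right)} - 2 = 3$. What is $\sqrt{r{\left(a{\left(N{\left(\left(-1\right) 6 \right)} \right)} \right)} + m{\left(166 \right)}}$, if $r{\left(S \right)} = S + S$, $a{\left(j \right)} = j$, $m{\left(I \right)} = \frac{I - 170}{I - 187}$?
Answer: $\frac{\sqrt{4494}}{21} \approx 3.1923$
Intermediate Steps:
$m{\left(I \right)} = \frac{-170 + I}{-187 + I}$
$N{\left(O \right)} = 5$ ($N{\left(O \right)} = 2 + 3 = 5$)
$r{\left(S \right)} = 2 S$
$\sqrt{r{\left(a{\left(N{\left(\left(-1\right) 6 \right)} \right)} \right)} + m{\left(166 \right)}} = \sqrt{2 \cdot 5 + \frac{-170 + 166}{-187 + 166}} = \sqrt{10 + \frac{1}{-21} \left(-4\right)} = \sqrt{10 - - \frac{4}{21}} = \sqrt{10 + \frac{4}{21}} = \sqrt{\frac{214}{21}} = \frac{\sqrt{4494}}{21}$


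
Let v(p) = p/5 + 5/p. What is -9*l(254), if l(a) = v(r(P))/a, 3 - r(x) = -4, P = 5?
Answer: -333/4445 ≈ -0.074916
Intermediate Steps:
r(x) = 7 (r(x) = 3 - 1*(-4) = 3 + 4 = 7)
v(p) = 5/p + p/5 (v(p) = p*(⅕) + 5/p = p/5 + 5/p = 5/p + p/5)
l(a) = 74/(35*a) (l(a) = (5/7 + (⅕)*7)/a = (5*(⅐) + 7/5)/a = (5/7 + 7/5)/a = 74/(35*a))
-9*l(254) = -666/(35*254) = -9*37/4445 = -333/4445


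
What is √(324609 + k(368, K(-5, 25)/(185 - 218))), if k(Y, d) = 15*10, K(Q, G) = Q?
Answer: √324759 ≈ 569.88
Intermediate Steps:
k(Y, d) = 150
√(324609 + k(368, K(-5, 25)/(185 - 218))) = √(324609 + 150) = √324759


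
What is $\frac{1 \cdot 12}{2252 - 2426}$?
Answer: $- \frac{2}{29} \approx -0.068966$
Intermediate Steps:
$\frac{1 \cdot 12}{2252 - 2426} = \frac{12}{-174} = 12 \left(- \frac{1}{174}\right) = - \frac{2}{29}$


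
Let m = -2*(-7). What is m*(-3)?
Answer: -42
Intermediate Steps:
m = 14
m*(-3) = 14*(-3) = -42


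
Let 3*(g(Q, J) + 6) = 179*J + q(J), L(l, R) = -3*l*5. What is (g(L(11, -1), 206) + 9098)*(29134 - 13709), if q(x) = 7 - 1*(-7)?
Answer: 329909900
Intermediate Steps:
q(x) = 14 (q(x) = 7 + 7 = 14)
L(l, R) = -15*l (L(l, R) = -3*l*5 = -15*l)
g(Q, J) = -4/3 + 179*J/3 (g(Q, J) = -6 + (179*J + 14)/3 = -6 + (14 + 179*J)/3 = -6 + (14/3 + 179*J/3) = -4/3 + 179*J/3)
(g(L(11, -1), 206) + 9098)*(29134 - 13709) = ((-4/3 + (179/3)*206) + 9098)*(29134 - 13709) = ((-4/3 + 36874/3) + 9098)*15425 = (12290 + 9098)*15425 = 21388*15425 = 329909900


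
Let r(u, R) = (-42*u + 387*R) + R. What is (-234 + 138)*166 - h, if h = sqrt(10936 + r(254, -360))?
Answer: -15936 - 2*I*sqrt(34853) ≈ -15936.0 - 373.38*I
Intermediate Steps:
r(u, R) = -42*u + 388*R
h = 2*I*sqrt(34853) (h = sqrt(10936 + (-42*254 + 388*(-360))) = sqrt(10936 + (-10668 - 139680)) = sqrt(10936 - 150348) = sqrt(-139412) = 2*I*sqrt(34853) ≈ 373.38*I)
(-234 + 138)*166 - h = (-234 + 138)*166 - 2*I*sqrt(34853) = -96*166 - 2*I*sqrt(34853) = -15936 - 2*I*sqrt(34853)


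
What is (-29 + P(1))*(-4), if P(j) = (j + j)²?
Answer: 100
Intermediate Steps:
P(j) = 4*j² (P(j) = (2*j)² = 4*j²)
(-29 + P(1))*(-4) = (-29 + 4*1²)*(-4) = (-29 + 4*1)*(-4) = (-29 + 4)*(-4) = -25*(-4) = 100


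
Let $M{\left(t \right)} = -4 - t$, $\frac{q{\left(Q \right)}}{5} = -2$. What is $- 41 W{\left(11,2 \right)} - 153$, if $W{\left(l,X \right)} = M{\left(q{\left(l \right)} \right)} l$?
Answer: $-2859$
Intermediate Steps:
$q{\left(Q \right)} = -10$ ($q{\left(Q \right)} = 5 \left(-2\right) = -10$)
$W{\left(l,X \right)} = 6 l$ ($W{\left(l,X \right)} = \left(-4 - -10\right) l = \left(-4 + 10\right) l = 6 l$)
$- 41 W{\left(11,2 \right)} - 153 = - 41 \cdot 6 \cdot 11 - 153 = \left(-41\right) 66 - 153 = -2706 - 153 = -2859$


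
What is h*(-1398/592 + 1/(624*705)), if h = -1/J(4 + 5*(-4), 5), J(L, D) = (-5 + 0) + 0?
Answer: -38437973/81385200 ≈ -0.47230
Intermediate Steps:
J(L, D) = -5 (J(L, D) = -5 + 0 = -5)
h = ⅕ (h = -1/(-5) = -1*(-⅕) = ⅕ ≈ 0.20000)
h*(-1398/592 + 1/(624*705)) = (-1398/592 + 1/(624*705))/5 = (-1398*1/592 + (1/624)*(1/705))/5 = (-699/296 + 1/439920)/5 = (⅕)*(-38437973/16277040) = -38437973/81385200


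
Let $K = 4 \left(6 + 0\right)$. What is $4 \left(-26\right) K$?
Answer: $-2496$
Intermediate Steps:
$K = 24$ ($K = 4 \cdot 6 = 24$)
$4 \left(-26\right) K = 4 \left(-26\right) 24 = \left(-104\right) 24 = -2496$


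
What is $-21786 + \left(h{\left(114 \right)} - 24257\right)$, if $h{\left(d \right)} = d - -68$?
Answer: $-45861$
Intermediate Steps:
$h{\left(d \right)} = 68 + d$ ($h{\left(d \right)} = d + 68 = 68 + d$)
$-21786 + \left(h{\left(114 \right)} - 24257\right) = -21786 + \left(\left(68 + 114\right) - 24257\right) = -21786 + \left(182 - 24257\right) = -21786 - 24075 = -45861$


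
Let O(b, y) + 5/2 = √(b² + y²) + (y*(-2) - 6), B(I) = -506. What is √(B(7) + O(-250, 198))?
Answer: √(-3642 + 8*√25426)/2 ≈ 24.323*I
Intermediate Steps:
O(b, y) = -17/2 + √(b² + y²) - 2*y (O(b, y) = -5/2 + (√(b² + y²) + (y*(-2) - 6)) = -5/2 + (√(b² + y²) + (-2*y - 6)) = -5/2 + (√(b² + y²) + (-6 - 2*y)) = -5/2 + (-6 + √(b² + y²) - 2*y) = -17/2 + √(b² + y²) - 2*y)
√(B(7) + O(-250, 198)) = √(-506 + (-17/2 + √((-250)² + 198²) - 2*198)) = √(-506 + (-17/2 + √(62500 + 39204) - 396)) = √(-506 + (-17/2 + √101704 - 396)) = √(-506 + (-17/2 + 2*√25426 - 396)) = √(-506 + (-809/2 + 2*√25426)) = √(-1821/2 + 2*√25426)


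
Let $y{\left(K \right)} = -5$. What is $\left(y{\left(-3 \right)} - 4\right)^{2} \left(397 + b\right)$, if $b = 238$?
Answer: $51435$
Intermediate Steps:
$\left(y{\left(-3 \right)} - 4\right)^{2} \left(397 + b\right) = \left(-5 - 4\right)^{2} \left(397 + 238\right) = \left(-9\right)^{2} \cdot 635 = 81 \cdot 635 = 51435$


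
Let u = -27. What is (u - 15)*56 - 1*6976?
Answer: -9328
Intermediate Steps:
(u - 15)*56 - 1*6976 = (-27 - 15)*56 - 1*6976 = -42*56 - 6976 = -2352 - 6976 = -9328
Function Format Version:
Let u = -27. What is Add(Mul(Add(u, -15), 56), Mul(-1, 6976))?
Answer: -9328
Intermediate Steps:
Add(Mul(Add(u, -15), 56), Mul(-1, 6976)) = Add(Mul(Add(-27, -15), 56), Mul(-1, 6976)) = Add(Mul(-42, 56), -6976) = Add(-2352, -6976) = -9328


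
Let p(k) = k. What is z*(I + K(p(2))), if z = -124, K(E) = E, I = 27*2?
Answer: -6944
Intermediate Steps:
I = 54
z*(I + K(p(2))) = -124*(54 + 2) = -124*56 = -6944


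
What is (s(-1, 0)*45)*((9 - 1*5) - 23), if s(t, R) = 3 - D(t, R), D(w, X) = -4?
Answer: -5985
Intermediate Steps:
s(t, R) = 7 (s(t, R) = 3 - 1*(-4) = 3 + 4 = 7)
(s(-1, 0)*45)*((9 - 1*5) - 23) = (7*45)*((9 - 1*5) - 23) = 315*((9 - 5) - 23) = 315*(4 - 23) = 315*(-19) = -5985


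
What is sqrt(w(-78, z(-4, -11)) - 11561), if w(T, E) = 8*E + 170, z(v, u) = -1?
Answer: I*sqrt(11399) ≈ 106.77*I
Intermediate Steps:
w(T, E) = 170 + 8*E
sqrt(w(-78, z(-4, -11)) - 11561) = sqrt((170 + 8*(-1)) - 11561) = sqrt((170 - 8) - 11561) = sqrt(162 - 11561) = sqrt(-11399) = I*sqrt(11399)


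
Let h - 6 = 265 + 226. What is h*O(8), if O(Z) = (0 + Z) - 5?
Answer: 1491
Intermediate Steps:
h = 497 (h = 6 + (265 + 226) = 6 + 491 = 497)
O(Z) = -5 + Z (O(Z) = Z - 5 = -5 + Z)
h*O(8) = 497*(-5 + 8) = 497*3 = 1491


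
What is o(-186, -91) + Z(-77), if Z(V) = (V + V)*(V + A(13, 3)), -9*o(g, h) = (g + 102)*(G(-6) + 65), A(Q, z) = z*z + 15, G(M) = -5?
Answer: 8722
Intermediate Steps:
A(Q, z) = 15 + z**2 (A(Q, z) = z**2 + 15 = 15 + z**2)
o(g, h) = -680 - 20*g/3 (o(g, h) = -(g + 102)*(-5 + 65)/9 = -(102 + g)*60/9 = -(6120 + 60*g)/9 = -680 - 20*g/3)
Z(V) = 2*V*(24 + V) (Z(V) = (V + V)*(V + (15 + 3**2)) = (2*V)*(V + (15 + 9)) = (2*V)*(V + 24) = (2*V)*(24 + V) = 2*V*(24 + V))
o(-186, -91) + Z(-77) = (-680 - 20/3*(-186)) + 2*(-77)*(24 - 77) = (-680 + 1240) + 2*(-77)*(-53) = 560 + 8162 = 8722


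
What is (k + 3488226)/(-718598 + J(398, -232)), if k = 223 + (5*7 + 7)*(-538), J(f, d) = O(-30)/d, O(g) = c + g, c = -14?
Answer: -4902914/1016553 ≈ -4.8231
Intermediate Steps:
O(g) = -14 + g
J(f, d) = -44/d (J(f, d) = (-14 - 30)/d = -44/d)
k = -22373 (k = 223 + (35 + 7)*(-538) = 223 + 42*(-538) = 223 - 22596 = -22373)
(k + 3488226)/(-718598 + J(398, -232)) = (-22373 + 3488226)/(-718598 - 44/(-232)) = 3465853/(-718598 - 44*(-1/232)) = 3465853/(-718598 + 11/58) = 3465853/(-41678673/58) = 3465853*(-58/41678673) = -4902914/1016553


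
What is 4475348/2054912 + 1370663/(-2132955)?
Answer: 1682281011671/1095758706240 ≈ 1.5353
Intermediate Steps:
4475348/2054912 + 1370663/(-2132955) = 4475348*(1/2054912) + 1370663*(-1/2132955) = 1118837/513728 - 1370663/2132955 = 1682281011671/1095758706240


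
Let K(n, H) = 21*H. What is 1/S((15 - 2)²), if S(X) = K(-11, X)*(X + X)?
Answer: 1/1199562 ≈ 8.3364e-7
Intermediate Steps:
S(X) = 42*X² (S(X) = (21*X)*(X + X) = (21*X)*(2*X) = 42*X²)
1/S((15 - 2)²) = 1/(42*((15 - 2)²)²) = 1/(42*(13²)²) = 1/(42*169²) = 1/(42*28561) = 1/1199562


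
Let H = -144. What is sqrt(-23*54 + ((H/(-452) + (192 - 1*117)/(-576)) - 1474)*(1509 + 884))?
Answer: I*sqrt(25948780937907)/2712 ≈ 1878.3*I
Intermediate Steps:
sqrt(-23*54 + ((H/(-452) + (192 - 1*117)/(-576)) - 1474)*(1509 + 884)) = sqrt(-23*54 + ((-144/(-452) + (192 - 1*117)/(-576)) - 1474)*(1509 + 884)) = sqrt(-1242 + ((-144*(-1/452) + (192 - 117)*(-1/576)) - 1474)*2393) = sqrt(-1242 + ((36/113 + 75*(-1/576)) - 1474)*2393) = sqrt(-1242 + ((36/113 - 25/192) - 1474)*2393) = sqrt(-1242 + (4087/21696 - 1474)*2393) = sqrt(-1242 - 31975817/21696*2393) = sqrt(-1242 - 76518130081/21696) = sqrt(-76545076513/21696) = I*sqrt(25948780937907)/2712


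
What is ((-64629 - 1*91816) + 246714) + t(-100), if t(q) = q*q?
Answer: 100269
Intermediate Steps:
t(q) = q²
((-64629 - 1*91816) + 246714) + t(-100) = ((-64629 - 1*91816) + 246714) + (-100)² = ((-64629 - 91816) + 246714) + 10000 = (-156445 + 246714) + 10000 = 90269 + 10000 = 100269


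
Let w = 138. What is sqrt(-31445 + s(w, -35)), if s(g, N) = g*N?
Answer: 5*I*sqrt(1451) ≈ 190.46*I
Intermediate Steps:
s(g, N) = N*g
sqrt(-31445 + s(w, -35)) = sqrt(-31445 - 35*138) = sqrt(-31445 - 4830) = sqrt(-36275) = 5*I*sqrt(1451)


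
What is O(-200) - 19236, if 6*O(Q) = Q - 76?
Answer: -19282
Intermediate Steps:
O(Q) = -38/3 + Q/6 (O(Q) = (Q - 76)/6 = (-76 + Q)/6 = -38/3 + Q/6)
O(-200) - 19236 = (-38/3 + (⅙)*(-200)) - 19236 = (-38/3 - 100/3) - 19236 = -46 - 19236 = -19282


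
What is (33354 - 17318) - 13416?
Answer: 2620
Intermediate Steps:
(33354 - 17318) - 13416 = 16036 - 13416 = 2620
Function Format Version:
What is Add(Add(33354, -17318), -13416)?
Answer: 2620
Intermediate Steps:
Add(Add(33354, -17318), -13416) = Add(16036, -13416) = 2620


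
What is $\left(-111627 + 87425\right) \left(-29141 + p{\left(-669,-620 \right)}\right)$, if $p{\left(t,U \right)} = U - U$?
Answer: $705270482$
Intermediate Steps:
$p{\left(t,U \right)} = 0$
$\left(-111627 + 87425\right) \left(-29141 + p{\left(-669,-620 \right)}\right) = \left(-111627 + 87425\right) \left(-29141 + 0\right) = \left(-24202\right) \left(-29141\right) = 705270482$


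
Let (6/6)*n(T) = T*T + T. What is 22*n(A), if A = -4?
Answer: 264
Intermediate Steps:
n(T) = T + T² (n(T) = T*T + T = T² + T = T + T²)
22*n(A) = 22*(-4*(1 - 4)) = 22*(-4*(-3)) = 22*12 = 264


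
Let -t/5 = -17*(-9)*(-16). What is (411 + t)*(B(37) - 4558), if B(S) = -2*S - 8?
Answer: -58700640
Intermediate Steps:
t = 12240 (t = -5*(-17*(-9))*(-16) = -765*(-16) = -5*(-2448) = 12240)
B(S) = -8 - 2*S
(411 + t)*(B(37) - 4558) = (411 + 12240)*((-8 - 2*37) - 4558) = 12651*((-8 - 74) - 4558) = 12651*(-82 - 4558) = 12651*(-4640) = -58700640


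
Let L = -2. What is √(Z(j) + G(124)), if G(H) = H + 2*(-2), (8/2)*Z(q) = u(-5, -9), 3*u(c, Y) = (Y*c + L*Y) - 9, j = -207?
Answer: √498/2 ≈ 11.158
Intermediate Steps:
u(c, Y) = -3 - 2*Y/3 + Y*c/3 (u(c, Y) = ((Y*c - 2*Y) - 9)/3 = ((-2*Y + Y*c) - 9)/3 = (-9 - 2*Y + Y*c)/3 = -3 - 2*Y/3 + Y*c/3)
Z(q) = 9/2 (Z(q) = (-3 - ⅔*(-9) + (⅓)*(-9)*(-5))/4 = (-3 + 6 + 15)/4 = (¼)*18 = 9/2)
G(H) = -4 + H (G(H) = H - 4 = -4 + H)
√(Z(j) + G(124)) = √(9/2 + (-4 + 124)) = √(9/2 + 120) = √(249/2) = √498/2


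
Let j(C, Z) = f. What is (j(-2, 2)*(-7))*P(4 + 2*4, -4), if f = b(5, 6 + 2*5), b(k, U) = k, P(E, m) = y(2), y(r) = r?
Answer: -70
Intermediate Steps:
P(E, m) = 2
f = 5
j(C, Z) = 5
(j(-2, 2)*(-7))*P(4 + 2*4, -4) = (5*(-7))*2 = -35*2 = -70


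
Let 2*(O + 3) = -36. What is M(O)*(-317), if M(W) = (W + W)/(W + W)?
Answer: -317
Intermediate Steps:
O = -21 (O = -3 + (½)*(-36) = -3 - 18 = -21)
M(W) = 1 (M(W) = (2*W)/((2*W)) = (2*W)*(1/(2*W)) = 1)
M(O)*(-317) = 1*(-317) = -317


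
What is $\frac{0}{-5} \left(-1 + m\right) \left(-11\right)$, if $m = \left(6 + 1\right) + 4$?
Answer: $0$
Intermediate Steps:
$m = 11$ ($m = 7 + 4 = 11$)
$\frac{0}{-5} \left(-1 + m\right) \left(-11\right) = \frac{0}{-5} \left(-1 + 11\right) \left(-11\right) = 0 \left(- \frac{1}{5}\right) 10 \left(-11\right) = 0 \cdot 10 \left(-11\right) = 0 \left(-11\right) = 0$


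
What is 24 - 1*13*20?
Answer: -236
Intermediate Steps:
24 - 1*13*20 = 24 - 13*20 = 24 - 260 = -236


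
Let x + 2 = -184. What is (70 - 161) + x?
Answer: -277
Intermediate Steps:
x = -186 (x = -2 - 184 = -186)
(70 - 161) + x = (70 - 161) - 186 = -91 - 186 = -277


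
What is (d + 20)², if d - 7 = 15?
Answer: 1764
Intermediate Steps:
d = 22 (d = 7 + 15 = 22)
(d + 20)² = (22 + 20)² = 42² = 1764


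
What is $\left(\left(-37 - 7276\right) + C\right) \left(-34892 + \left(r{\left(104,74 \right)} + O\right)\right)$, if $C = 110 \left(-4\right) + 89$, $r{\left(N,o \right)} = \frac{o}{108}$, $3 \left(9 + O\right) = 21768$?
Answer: $\frac{5720382776}{27} \approx 2.1187 \cdot 10^{8}$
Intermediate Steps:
$O = 7247$ ($O = -9 + \frac{1}{3} \cdot 21768 = -9 + 7256 = 7247$)
$r{\left(N,o \right)} = \frac{o}{108}$ ($r{\left(N,o \right)} = o \frac{1}{108} = \frac{o}{108}$)
$C = -351$ ($C = -440 + 89 = -351$)
$\left(\left(-37 - 7276\right) + C\right) \left(-34892 + \left(r{\left(104,74 \right)} + O\right)\right) = \left(\left(-37 - 7276\right) - 351\right) \left(-34892 + \left(\frac{1}{108} \cdot 74 + 7247\right)\right) = \left(\left(-37 - 7276\right) - 351\right) \left(-34892 + \left(\frac{37}{54} + 7247\right)\right) = \left(-7313 - 351\right) \left(-34892 + \frac{391375}{54}\right) = \left(-7664\right) \left(- \frac{1492793}{54}\right) = \frac{5720382776}{27}$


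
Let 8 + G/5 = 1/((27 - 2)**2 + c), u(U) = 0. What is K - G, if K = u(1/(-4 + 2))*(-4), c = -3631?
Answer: 120245/3006 ≈ 40.002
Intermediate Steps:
K = 0 (K = 0*(-4) = 0)
G = -120245/3006 (G = -40 + 5/((27 - 2)**2 - 3631) = -40 + 5/(25**2 - 3631) = -40 + 5/(625 - 3631) = -40 + 5/(-3006) = -40 + 5*(-1/3006) = -40 - 5/3006 = -120245/3006 ≈ -40.002)
K - G = 0 - 1*(-120245/3006) = 0 + 120245/3006 = 120245/3006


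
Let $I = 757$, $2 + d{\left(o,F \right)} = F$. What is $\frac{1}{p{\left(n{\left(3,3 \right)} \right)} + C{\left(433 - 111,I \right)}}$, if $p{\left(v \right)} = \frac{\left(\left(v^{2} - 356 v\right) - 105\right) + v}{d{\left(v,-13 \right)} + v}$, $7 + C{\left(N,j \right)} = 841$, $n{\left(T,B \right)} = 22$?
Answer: $- \frac{7}{1593} \approx -0.0043942$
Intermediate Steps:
$d{\left(o,F \right)} = -2 + F$
$C{\left(N,j \right)} = 834$ ($C{\left(N,j \right)} = -7 + 841 = 834$)
$p{\left(v \right)} = \frac{-105 + v^{2} - 355 v}{-15 + v}$ ($p{\left(v \right)} = \frac{\left(\left(v^{2} - 356 v\right) - 105\right) + v}{\left(-2 - 13\right) + v} = \frac{\left(-105 + v^{2} - 356 v\right) + v}{-15 + v} = \frac{-105 + v^{2} - 355 v}{-15 + v}$)
$\frac{1}{p{\left(n{\left(3,3 \right)} \right)} + C{\left(433 - 111,I \right)}} = \frac{1}{\frac{-105 + 22^{2} - 7810}{-15 + 22} + 834} = \frac{1}{\frac{-105 + 484 - 7810}{7} + 834} = \frac{1}{\frac{1}{7} \left(-7431\right) + 834} = \frac{1}{- \frac{7431}{7} + 834} = \frac{1}{- \frac{1593}{7}} = - \frac{7}{1593}$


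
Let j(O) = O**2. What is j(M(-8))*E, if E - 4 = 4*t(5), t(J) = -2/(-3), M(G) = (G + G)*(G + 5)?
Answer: 15360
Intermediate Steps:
M(G) = 2*G*(5 + G) (M(G) = (2*G)*(5 + G) = 2*G*(5 + G))
t(J) = 2/3 (t(J) = -2*(-1/3) = 2/3)
E = 20/3 (E = 4 + 4*(2/3) = 4 + 8/3 = 20/3 ≈ 6.6667)
j(M(-8))*E = (2*(-8)*(5 - 8))**2*(20/3) = (2*(-8)*(-3))**2*(20/3) = 48**2*(20/3) = 2304*(20/3) = 15360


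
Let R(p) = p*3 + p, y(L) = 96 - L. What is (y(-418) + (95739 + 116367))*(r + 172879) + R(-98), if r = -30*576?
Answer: 33083458988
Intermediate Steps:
r = -17280
R(p) = 4*p (R(p) = 3*p + p = 4*p)
(y(-418) + (95739 + 116367))*(r + 172879) + R(-98) = ((96 - 1*(-418)) + (95739 + 116367))*(-17280 + 172879) + 4*(-98) = ((96 + 418) + 212106)*155599 - 392 = (514 + 212106)*155599 - 392 = 212620*155599 - 392 = 33083459380 - 392 = 33083458988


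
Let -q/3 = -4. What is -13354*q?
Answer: -160248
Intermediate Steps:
q = 12 (q = -3*(-4) = 12)
-13354*q = -13354*12 = -160248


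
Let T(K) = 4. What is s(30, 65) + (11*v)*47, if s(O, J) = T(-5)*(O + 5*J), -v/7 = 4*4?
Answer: -56484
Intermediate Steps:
v = -112 (v = -28*4 = -7*16 = -112)
s(O, J) = 4*O + 20*J (s(O, J) = 4*(O + 5*J) = 4*O + 20*J)
s(30, 65) + (11*v)*47 = (4*30 + 20*65) + (11*(-112))*47 = (120 + 1300) - 1232*47 = 1420 - 57904 = -56484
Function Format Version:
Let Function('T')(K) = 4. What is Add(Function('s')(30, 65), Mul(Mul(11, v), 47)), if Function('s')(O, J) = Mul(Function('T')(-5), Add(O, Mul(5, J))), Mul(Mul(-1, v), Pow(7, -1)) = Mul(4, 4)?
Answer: -56484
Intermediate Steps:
v = -112 (v = Mul(-7, Mul(4, 4)) = Mul(-7, 16) = -112)
Function('s')(O, J) = Add(Mul(4, O), Mul(20, J)) (Function('s')(O, J) = Mul(4, Add(O, Mul(5, J))) = Add(Mul(4, O), Mul(20, J)))
Add(Function('s')(30, 65), Mul(Mul(11, v), 47)) = Add(Add(Mul(4, 30), Mul(20, 65)), Mul(Mul(11, -112), 47)) = Add(Add(120, 1300), Mul(-1232, 47)) = Add(1420, -57904) = -56484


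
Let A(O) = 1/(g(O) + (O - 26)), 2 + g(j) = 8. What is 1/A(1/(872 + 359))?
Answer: -24619/1231 ≈ -19.999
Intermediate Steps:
g(j) = 6 (g(j) = -2 + 8 = 6)
A(O) = 1/(-20 + O) (A(O) = 1/(6 + (O - 26)) = 1/(6 + (-26 + O)) = 1/(-20 + O))
1/A(1/(872 + 359)) = 1/(1/(-20 + 1/(872 + 359))) = 1/(1/(-20 + 1/1231)) = 1/(1/(-24619/1231)) = 1/(-1231/24619) = -24619/1231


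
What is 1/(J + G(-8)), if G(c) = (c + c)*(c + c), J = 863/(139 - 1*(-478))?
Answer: 617/158815 ≈ 0.0038850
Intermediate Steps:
J = 863/617 (J = 863/(139 + 478) = 863/617 ≈ 1.3987)
G(c) = 4*c**2 (G(c) = (2*c)*(2*c) = 4*c**2)
1/(J + G(-8)) = 1/(863/617 + 4*(-8)**2) = 1/(863/617 + 4*64) = 1/(863/617 + 256) = 1/(158815/617) = 617/158815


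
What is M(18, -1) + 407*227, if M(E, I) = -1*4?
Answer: 92385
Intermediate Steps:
M(E, I) = -4
M(18, -1) + 407*227 = -4 + 407*227 = -4 + 92389 = 92385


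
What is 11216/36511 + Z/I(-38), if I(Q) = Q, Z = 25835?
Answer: -942835477/1387418 ≈ -679.56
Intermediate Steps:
11216/36511 + Z/I(-38) = 11216/36511 + 25835/(-38) = 11216*(1/36511) + 25835*(-1/38) = 11216/36511 - 25835/38 = -942835477/1387418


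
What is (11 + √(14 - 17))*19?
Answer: 209 + 19*I*√3 ≈ 209.0 + 32.909*I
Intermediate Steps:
(11 + √(14 - 17))*19 = (11 + √(-3))*19 = (11 + I*√3)*19 = 209 + 19*I*√3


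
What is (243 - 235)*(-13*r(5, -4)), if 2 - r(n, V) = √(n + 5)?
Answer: -208 + 104*√10 ≈ 120.88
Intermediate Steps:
r(n, V) = 2 - √(5 + n) (r(n, V) = 2 - √(n + 5) = 2 - √(5 + n))
(243 - 235)*(-13*r(5, -4)) = (243 - 235)*(-13*(2 - √(5 + 5))) = 8*(-13*(2 - √10)) = 8*(-26 + 13*√10) = -208 + 104*√10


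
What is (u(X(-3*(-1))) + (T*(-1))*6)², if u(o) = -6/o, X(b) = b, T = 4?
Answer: 676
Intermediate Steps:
(u(X(-3*(-1))) + (T*(-1))*6)² = (-6/((-3*(-1))) + (4*(-1))*6)² = (-6/3 - 4*6)² = (-6*⅓ - 24)² = (-2 - 24)² = (-26)² = 676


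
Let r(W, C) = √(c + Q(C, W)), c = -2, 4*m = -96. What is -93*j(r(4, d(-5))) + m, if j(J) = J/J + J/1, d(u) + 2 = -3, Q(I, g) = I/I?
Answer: -117 - 93*I ≈ -117.0 - 93.0*I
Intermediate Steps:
m = -24 (m = (¼)*(-96) = -24)
Q(I, g) = 1
d(u) = -5 (d(u) = -2 - 3 = -5)
r(W, C) = I (r(W, C) = √(-2 + 1) = √(-1) = I)
j(J) = 1 + J (j(J) = 1 + J*1 = 1 + J)
-93*j(r(4, d(-5))) + m = -93*(1 + I) - 24 = (-93 - 93*I) - 24 = -117 - 93*I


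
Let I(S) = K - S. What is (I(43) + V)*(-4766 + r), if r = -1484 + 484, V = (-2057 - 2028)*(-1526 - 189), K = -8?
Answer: -40395004584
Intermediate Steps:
V = 7005775 (V = -4085*(-1715) = 7005775)
r = -1000
I(S) = -8 - S
(I(43) + V)*(-4766 + r) = ((-8 - 1*43) + 7005775)*(-4766 - 1000) = ((-8 - 43) + 7005775)*(-5766) = (-51 + 7005775)*(-5766) = 7005724*(-5766) = -40395004584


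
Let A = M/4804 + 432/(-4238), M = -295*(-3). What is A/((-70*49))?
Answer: -837651/34916288680 ≈ -2.3990e-5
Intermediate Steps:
M = 885
A = 837651/10179676 (A = 885/4804 + 432/(-4238) = 885*(1/4804) + 432*(-1/4238) = 885/4804 - 216/2119 = 837651/10179676 ≈ 0.082287)
A/((-70*49)) = 837651/(10179676*((-70*49))) = (837651/10179676)/(-3430) = (837651/10179676)*(-1/3430) = -837651/34916288680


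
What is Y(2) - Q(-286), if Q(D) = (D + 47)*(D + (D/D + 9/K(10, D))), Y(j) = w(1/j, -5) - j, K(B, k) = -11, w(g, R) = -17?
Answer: -751625/11 ≈ -68330.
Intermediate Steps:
Y(j) = -17 - j
Q(D) = (47 + D)*(2/11 + D) (Q(D) = (D + 47)*(D + (D/D + 9/(-11))) = (47 + D)*(D + (1 + 9*(-1/11))) = (47 + D)*(D + (1 - 9/11)) = (47 + D)*(D + 2/11) = (47 + D)*(2/11 + D))
Y(2) - Q(-286) = (-17 - 1*2) - (94/11 + (-286)² + (519/11)*(-286)) = (-17 - 2) - (94/11 + 81796 - 13494) = -19 - 1*751416/11 = -19 - 751416/11 = -751625/11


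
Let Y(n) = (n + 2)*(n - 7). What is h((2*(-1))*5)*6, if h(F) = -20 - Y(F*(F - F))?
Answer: -36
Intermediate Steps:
Y(n) = (-7 + n)*(2 + n) (Y(n) = (2 + n)*(-7 + n) = (-7 + n)*(2 + n))
h(F) = -6 (h(F) = -20 - (-14 + (F*(F - F))² - 5*F*(F - F)) = -20 - (-14 + (F*0)² - 5*F*0) = -20 - (-14 + 0² - 5*0) = -20 - (-14 + 0 + 0) = -20 - 1*(-14) = -20 + 14 = -6)
h((2*(-1))*5)*6 = -6*6 = -36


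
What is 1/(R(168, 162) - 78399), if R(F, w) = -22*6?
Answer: -1/78531 ≈ -1.2734e-5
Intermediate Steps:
R(F, w) = -132
1/(R(168, 162) - 78399) = 1/(-132 - 78399) = 1/(-78531) = -1/78531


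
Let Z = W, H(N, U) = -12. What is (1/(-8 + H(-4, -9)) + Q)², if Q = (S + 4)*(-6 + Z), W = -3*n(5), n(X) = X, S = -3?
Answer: 177241/400 ≈ 443.10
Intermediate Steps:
W = -15 (W = -3*5 = -15)
Z = -15
Q = -21 (Q = (-3 + 4)*(-6 - 15) = 1*(-21) = -21)
(1/(-8 + H(-4, -9)) + Q)² = (1/(-8 - 12) - 21)² = (1/(-20) - 21)² = (-1/20 - 21)² = (-421/20)² = 177241/400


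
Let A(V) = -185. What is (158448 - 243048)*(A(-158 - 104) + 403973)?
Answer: -34160464800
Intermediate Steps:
(158448 - 243048)*(A(-158 - 104) + 403973) = (158448 - 243048)*(-185 + 403973) = -84600*403788 = -34160464800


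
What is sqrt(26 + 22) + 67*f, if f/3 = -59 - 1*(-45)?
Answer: -2814 + 4*sqrt(3) ≈ -2807.1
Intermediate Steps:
f = -42 (f = 3*(-59 - 1*(-45)) = 3*(-59 + 45) = 3*(-14) = -42)
sqrt(26 + 22) + 67*f = sqrt(26 + 22) + 67*(-42) = sqrt(48) - 2814 = 4*sqrt(3) - 2814 = -2814 + 4*sqrt(3)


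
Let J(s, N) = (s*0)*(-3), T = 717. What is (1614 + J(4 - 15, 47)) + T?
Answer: 2331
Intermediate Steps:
J(s, N) = 0 (J(s, N) = 0*(-3) = 0)
(1614 + J(4 - 15, 47)) + T = (1614 + 0) + 717 = 1614 + 717 = 2331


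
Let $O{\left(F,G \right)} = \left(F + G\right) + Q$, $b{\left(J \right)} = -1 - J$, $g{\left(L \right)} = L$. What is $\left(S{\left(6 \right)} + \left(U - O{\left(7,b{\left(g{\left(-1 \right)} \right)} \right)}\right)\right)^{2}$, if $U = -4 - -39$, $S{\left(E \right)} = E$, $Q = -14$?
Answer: $2304$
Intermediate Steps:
$O{\left(F,G \right)} = -14 + F + G$ ($O{\left(F,G \right)} = \left(F + G\right) - 14 = -14 + F + G$)
$U = 35$ ($U = -4 + 39 = 35$)
$\left(S{\left(6 \right)} + \left(U - O{\left(7,b{\left(g{\left(-1 \right)} \right)} \right)}\right)\right)^{2} = \left(6 + \left(35 - \left(-14 + 7 - 0\right)\right)\right)^{2} = \left(6 + \left(35 - \left(-14 + 7 + \left(-1 + 1\right)\right)\right)\right)^{2} = \left(6 + \left(35 - \left(-14 + 7 + 0\right)\right)\right)^{2} = \left(6 + \left(35 - -7\right)\right)^{2} = \left(6 + \left(35 + 7\right)\right)^{2} = \left(6 + 42\right)^{2} = 48^{2} = 2304$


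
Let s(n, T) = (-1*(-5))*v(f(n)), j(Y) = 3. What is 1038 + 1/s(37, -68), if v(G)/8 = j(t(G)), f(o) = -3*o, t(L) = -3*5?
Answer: 124561/120 ≈ 1038.0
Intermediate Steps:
t(L) = -15
v(G) = 24 (v(G) = 8*3 = 24)
s(n, T) = 120 (s(n, T) = -1*(-5)*24 = 5*24 = 120)
1038 + 1/s(37, -68) = 1038 + 1/120 = 124561/120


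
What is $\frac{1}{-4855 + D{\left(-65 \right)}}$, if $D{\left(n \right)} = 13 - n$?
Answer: $- \frac{1}{4777} \approx -0.00020934$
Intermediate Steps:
$\frac{1}{-4855 + D{\left(-65 \right)}} = \frac{1}{-4855 + \left(13 - -65\right)} = \frac{1}{-4855 + \left(13 + 65\right)} = \frac{1}{-4855 + 78} = \frac{1}{-4777} = - \frac{1}{4777}$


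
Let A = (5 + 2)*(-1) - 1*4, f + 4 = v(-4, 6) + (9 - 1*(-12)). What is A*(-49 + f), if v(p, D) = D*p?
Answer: 616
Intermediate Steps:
f = -7 (f = -4 + (6*(-4) + (9 - 1*(-12))) = -4 + (-24 + (9 + 12)) = -4 + (-24 + 21) = -4 - 3 = -7)
A = -11 (A = 7*(-1) - 4 = -7 - 4 = -11)
A*(-49 + f) = -11*(-49 - 7) = -11*(-56) = 616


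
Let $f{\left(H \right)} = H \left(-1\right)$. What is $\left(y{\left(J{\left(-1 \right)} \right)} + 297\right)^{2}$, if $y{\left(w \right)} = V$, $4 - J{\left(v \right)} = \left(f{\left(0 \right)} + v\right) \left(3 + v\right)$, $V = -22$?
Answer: $75625$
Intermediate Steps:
$f{\left(H \right)} = - H$
$J{\left(v \right)} = 4 - v \left(3 + v\right)$ ($J{\left(v \right)} = 4 - \left(\left(-1\right) 0 + v\right) \left(3 + v\right) = 4 - \left(0 + v\right) \left(3 + v\right) = 4 - v \left(3 + v\right)$)
$y{\left(w \right)} = -22$
$\left(y{\left(J{\left(-1 \right)} \right)} + 297\right)^{2} = \left(-22 + 297\right)^{2} = 275^{2} = 75625$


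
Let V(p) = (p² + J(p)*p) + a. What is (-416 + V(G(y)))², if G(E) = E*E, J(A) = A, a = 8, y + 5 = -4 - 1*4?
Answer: 3216477796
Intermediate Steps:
y = -13 (y = -5 + (-4 - 1*4) = -5 + (-4 - 4) = -5 - 8 = -13)
G(E) = E²
V(p) = 8 + 2*p² (V(p) = (p² + p*p) + 8 = (p² + p²) + 8 = 2*p² + 8 = 8 + 2*p²)
(-416 + V(G(y)))² = (-416 + (8 + 2*((-13)²)²))² = (-416 + (8 + 2*169²))² = (-416 + (8 + 2*28561))² = (-416 + (8 + 57122))² = (-416 + 57130)² = 56714² = 3216477796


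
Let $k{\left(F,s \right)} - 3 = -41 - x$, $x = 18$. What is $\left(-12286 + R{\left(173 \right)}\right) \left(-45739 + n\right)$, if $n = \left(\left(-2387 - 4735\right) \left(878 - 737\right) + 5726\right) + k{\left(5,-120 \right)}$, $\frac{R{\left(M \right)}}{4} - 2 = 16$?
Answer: $12754725994$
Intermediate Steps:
$R{\left(M \right)} = 72$ ($R{\left(M \right)} = 8 + 4 \cdot 16 = 8 + 64 = 72$)
$k{\left(F,s \right)} = -56$ ($k{\left(F,s \right)} = 3 - 59 = -56$)
$n = -998532$ ($n = \left(\left(-2387 - 4735\right) \left(878 - 737\right) + 5726\right) - 56 = \left(\left(-7122\right) 141 + 5726\right) - 56 = \left(-1004202 + 5726\right) - 56 = -998476 - 56 = -998532$)
$\left(-12286 + R{\left(173 \right)}\right) \left(-45739 + n\right) = \left(-12286 + 72\right) \left(-45739 - 998532\right) = \left(-12214\right) \left(-1044271\right) = 12754725994$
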